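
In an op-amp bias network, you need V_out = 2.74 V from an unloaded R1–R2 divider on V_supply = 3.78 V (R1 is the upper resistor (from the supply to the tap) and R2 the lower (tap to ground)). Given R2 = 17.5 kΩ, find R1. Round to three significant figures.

R1 ≈ 6.64 kΩ

Required fraction k = V_out/V_supply = 0.7249.
So R1 = R2 · (V_supply/V_out − 1) = 17.5 × (3.78/2.74 − 1) = 17.5 × 0.3796 = 6.642 kΩ.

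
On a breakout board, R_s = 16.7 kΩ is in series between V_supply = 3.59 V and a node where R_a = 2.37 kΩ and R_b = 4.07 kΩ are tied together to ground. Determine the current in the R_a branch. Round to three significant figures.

I ≈ 0.125 mA

Parallel bank: R_p = 1/(1/2.37 + 1/4.07) = 1.498 kΩ.
Node voltage V_A = V_supply · R_p/(R_s + R_p) = 3.59 × 0.08231 = 0.2955 V.
Branch current I = V_A/R_a = 0.2955/2.37 = 0.1247 mA.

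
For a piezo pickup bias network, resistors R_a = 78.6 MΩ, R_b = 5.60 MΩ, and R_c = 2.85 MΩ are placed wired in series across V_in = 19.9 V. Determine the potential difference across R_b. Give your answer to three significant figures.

Total series resistance ΣR = 78.6 + 5.60 + 2.85 = 87.05 MΩ.
By the voltage-divider rule, V = 19.9 × 5.600/87.05 = 1.280 V.

V ≈ 1.28 V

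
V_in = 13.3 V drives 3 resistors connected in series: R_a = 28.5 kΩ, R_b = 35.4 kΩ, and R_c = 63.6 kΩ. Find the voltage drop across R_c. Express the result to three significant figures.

Total series resistance ΣR = 28.5 + 35.4 + 63.6 = 127.5 kΩ.
By the voltage-divider rule, V = 13.3 × 63.60/127.5 = 6.634 V.

V ≈ 6.63 V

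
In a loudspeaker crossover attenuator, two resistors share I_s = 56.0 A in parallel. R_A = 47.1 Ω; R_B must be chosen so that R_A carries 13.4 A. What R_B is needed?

R_B ≈ 14.8 Ω

Two-branch current divider: I_A = I_s · R_B/(R_A + R_B).
13.4/56.0 = R_B/(R_A + R_B) → R_B = R_A · (0.2393)/(1 − 0.2393) = 47.1 × 0.3146 = 14.82 Ω.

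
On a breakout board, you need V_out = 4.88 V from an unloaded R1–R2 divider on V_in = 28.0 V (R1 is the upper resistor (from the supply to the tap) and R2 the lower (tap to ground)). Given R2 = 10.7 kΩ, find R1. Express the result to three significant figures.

R1 ≈ 50.7 kΩ

Required fraction k = V_out/V_in = 0.1743.
So R1 = R2 · (V_in/V_out − 1) = 10.7 × (28.0/4.88 − 1) = 10.7 × 4.738 = 50.69 kΩ.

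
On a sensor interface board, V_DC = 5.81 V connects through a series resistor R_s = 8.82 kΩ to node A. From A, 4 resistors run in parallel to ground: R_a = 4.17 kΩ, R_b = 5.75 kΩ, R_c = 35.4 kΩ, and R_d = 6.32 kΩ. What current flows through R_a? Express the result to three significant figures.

Combine the parallel branches: R_p = (1/4.17 + 1/5.75 + 1/35.4 + 1/6.32)⁻¹ = 1.666 kΩ.
V_A by voltage divider: V_A = 5.81 × 1.666/(8.82 + 1.666) = 0.9231 V.
Branch current I = V_A/R_a = 0.9231/4.17 = 0.2214 mA.
(Check via current divider: I_total = 0.5541 mA; share G_k/ΣG = 0.3995 → same result.)

I ≈ 0.221 mA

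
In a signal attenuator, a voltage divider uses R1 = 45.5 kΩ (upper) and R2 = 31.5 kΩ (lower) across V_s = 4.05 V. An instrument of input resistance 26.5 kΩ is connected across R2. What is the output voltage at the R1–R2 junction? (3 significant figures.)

V_out ≈ 0.973 V

R2 ‖ R_L = (31.5 × 26.5)/(31.5 + 26.5) = 14.39 kΩ.
Voltage divider with the loaded lower leg: V_out = 4.05 × 14.39/(45.5 + 14.39) = 4.05 × 0.2403 = 0.9732 V.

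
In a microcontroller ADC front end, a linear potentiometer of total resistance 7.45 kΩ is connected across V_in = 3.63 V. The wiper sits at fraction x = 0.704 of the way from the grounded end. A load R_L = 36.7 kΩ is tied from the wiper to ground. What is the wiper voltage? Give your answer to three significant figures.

The pot divides into 2.205 kΩ above the wiper and 5.245 kΩ below.
(x·R_p) ‖ R_L = 4.589 kΩ.
V_out = 3.63 × 4.589/(2.205 + 4.589) = 2.452 V.
(Unloaded: V_out = x·V_in = 2.56 V.)

V_out ≈ 2.45 V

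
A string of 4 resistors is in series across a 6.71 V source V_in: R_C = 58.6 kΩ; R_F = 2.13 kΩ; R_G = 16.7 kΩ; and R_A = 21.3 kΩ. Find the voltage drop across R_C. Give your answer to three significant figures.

V ≈ 3.98 V

Total series resistance ΣR = 58.6 + 2.13 + 16.7 + 21.3 = 98.73 kΩ.
Voltage divider: V = V_in · (58.60 / 98.73) = 6.71 × 0.5935 = 3.983 V.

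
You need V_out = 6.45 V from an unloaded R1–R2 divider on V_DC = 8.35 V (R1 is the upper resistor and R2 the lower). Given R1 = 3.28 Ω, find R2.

The divider ratio is R2/(R1+R2) = 6.45/8.35 = 0.7725.
Rearranging, R2 = R1·k/(1−k) = 3.28 × 3.395 = 11.13 Ω.

R2 ≈ 11.1 Ω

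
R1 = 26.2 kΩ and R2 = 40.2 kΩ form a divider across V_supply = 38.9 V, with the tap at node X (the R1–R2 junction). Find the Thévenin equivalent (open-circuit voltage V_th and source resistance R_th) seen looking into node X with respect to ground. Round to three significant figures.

V_th ≈ 23.6 V, R_th ≈ 15.9 kΩ

V_th is the unloaded tap voltage: V_supply · R2/(R1+R2) = 38.9 × 0.6054 = 23.55 V.
Zeroing V_supply shorts the top of R1 to ground, so R_th = R1 ‖ R2 = 15.86 kΩ.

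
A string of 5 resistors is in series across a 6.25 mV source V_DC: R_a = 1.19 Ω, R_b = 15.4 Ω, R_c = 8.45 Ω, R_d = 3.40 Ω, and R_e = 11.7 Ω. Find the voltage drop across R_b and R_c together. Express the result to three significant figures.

V ≈ 3.71 mV

ΣR = 1.19 + 15.4 + 8.45 + 3.40 + 11.7 = 40.14 Ω.
R_{R_b..R_c} = 15.4 + 8.45 = 23.85 Ω.
Voltage divider: V = V_DC · (23.85 / 40.14) = 6.25 × 0.5942 = 3.714 mV.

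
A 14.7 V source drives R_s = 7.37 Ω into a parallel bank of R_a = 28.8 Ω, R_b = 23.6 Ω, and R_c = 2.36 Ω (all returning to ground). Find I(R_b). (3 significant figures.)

I ≈ 0.133 A

Parallel bank: R_p = 1/(1/28.8 + 1/23.6 + 1/2.36) = 1.997 Ω.
Node voltage V_A = V_in · R_p/(R_s + R_p) = 14.7 × 0.2132 = 3.134 V.
Branch current I = V_A/R_b = 3.134/23.6 = 0.1328 A.
(Check via current divider: I_total = 1.569 A; share G_k/ΣG = 0.08461 → same result.)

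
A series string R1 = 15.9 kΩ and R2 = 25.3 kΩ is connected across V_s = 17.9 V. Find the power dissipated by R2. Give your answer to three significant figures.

The common current is I = 17.9/41.20 = 0.4345 mA.
P = I²R = 0.1888 × 25.3 = 4.776 mW.

P ≈ 4.78 mW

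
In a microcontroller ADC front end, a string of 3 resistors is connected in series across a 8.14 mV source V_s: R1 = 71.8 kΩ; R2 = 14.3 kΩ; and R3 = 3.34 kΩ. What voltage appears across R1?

Series total: ΣR = 71.8 + 14.3 + 3.34 = 89.44 kΩ.
V = V_s · R/ΣR = 8.14 × 0.8028 = 6.535 mV.

V ≈ 6.53 mV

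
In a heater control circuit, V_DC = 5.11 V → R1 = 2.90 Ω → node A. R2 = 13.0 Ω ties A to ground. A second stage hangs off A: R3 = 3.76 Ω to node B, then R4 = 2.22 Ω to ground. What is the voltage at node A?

V_A ≈ 2.99 V

The second stage (R3 + R4 = 5.980 Ω) loads node A in parallel with R2.
R2 ‖ (R3+R4) = 4.096 Ω.
First divider: V_A = V_DC · 4.096/(2.90 + 4.096) = 2.992 V.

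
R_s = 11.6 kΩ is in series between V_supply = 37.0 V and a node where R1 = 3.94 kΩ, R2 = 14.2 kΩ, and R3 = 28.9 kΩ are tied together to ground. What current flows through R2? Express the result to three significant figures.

Combine the parallel branches: R_p = (1/3.94 + 1/14.2 + 1/28.9)⁻¹ = 2.787 kΩ.
V_A = 37.0 × 2.787/14.39 = 7.167 V.
I(R2) = V_A / R2 = 7.167/14.2 = 0.5047 mA.

I ≈ 0.505 mA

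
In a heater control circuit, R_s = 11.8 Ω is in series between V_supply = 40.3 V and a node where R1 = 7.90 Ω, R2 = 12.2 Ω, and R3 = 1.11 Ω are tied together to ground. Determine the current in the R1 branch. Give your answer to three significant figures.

I ≈ 0.362 A

Equivalent of the parallel group: R_p = 0.9013 Ω.
V_A by voltage divider: V_A = 40.3 × 0.9013/(11.8 + 0.9013) = 2.860 V.
I(R1) = V_A / R1 = 2.860/7.90 = 0.3620 A.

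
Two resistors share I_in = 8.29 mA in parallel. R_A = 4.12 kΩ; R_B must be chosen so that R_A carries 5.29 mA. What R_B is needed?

R_B ≈ 7.26 kΩ

The fraction through R_A equals R_B/(R_A+R_B).
With f = 0.6381, R_B = R_A · f/(1−f) = 4.12 × 1.763 = 7.265 kΩ.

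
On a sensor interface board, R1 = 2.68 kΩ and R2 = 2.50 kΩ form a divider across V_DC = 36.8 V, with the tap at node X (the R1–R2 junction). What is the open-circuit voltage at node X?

V_th ≈ 17.8 V

With X open, the divider is unloaded: V_th = 36.8 × 2.50/5.180 = 17.76 V.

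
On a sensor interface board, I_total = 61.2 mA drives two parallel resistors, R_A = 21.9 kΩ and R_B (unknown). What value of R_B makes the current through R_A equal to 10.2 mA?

R_B ≈ 4.38 kΩ

In a two-way split, I_A/I_total = R_B/(R_A + R_B).
With f = 0.1667, R_B = R_A · f/(1−f) = 21.9 × 0.2000 = 4.380 kΩ.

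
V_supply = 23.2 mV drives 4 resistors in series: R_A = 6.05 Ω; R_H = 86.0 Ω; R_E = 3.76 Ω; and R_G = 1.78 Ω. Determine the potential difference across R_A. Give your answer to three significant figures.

V ≈ 1.44 mV

Series total: ΣR = 6.05 + 86.0 + 3.76 + 1.78 = 97.59 Ω.
V = V_supply · R/ΣR = 23.2 × 0.06199 = 1.438 mV.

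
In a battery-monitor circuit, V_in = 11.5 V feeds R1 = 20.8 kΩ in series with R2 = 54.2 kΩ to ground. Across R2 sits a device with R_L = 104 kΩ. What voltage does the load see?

V_out ≈ 7.26 V

The load sits in parallel with R2, giving an effective lower resistance R2' = R2·R_L/(R2+R_L) = 35.63 kΩ.
Then V_out = V_in · R2'/(R1 + R2') = 11.5 × 35.63/56.43 = 7.261 V.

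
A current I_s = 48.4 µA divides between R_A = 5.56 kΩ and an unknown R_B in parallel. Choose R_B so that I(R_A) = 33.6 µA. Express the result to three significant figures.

R_B ≈ 12.6 kΩ

Two-branch current divider: I_A = I_s · R_B/(R_A + R_B).
With f = 0.6942, R_B = R_A · f/(1−f) = 5.56 × 2.270 = 12.62 kΩ.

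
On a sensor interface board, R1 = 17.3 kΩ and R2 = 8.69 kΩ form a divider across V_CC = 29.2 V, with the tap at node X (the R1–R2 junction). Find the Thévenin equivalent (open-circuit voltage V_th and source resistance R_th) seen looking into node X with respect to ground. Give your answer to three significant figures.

V_th ≈ 9.76 V, R_th ≈ 5.78 kΩ

V_th is the unloaded tap voltage: V_CC · R2/(R1+R2) = 29.2 × 0.3344 = 9.763 V.
With V_CC suppressed (replaced by a short), R_th = R1 ‖ R2 = (17.30 × 8.69)/(17.30 + 8.69) = 5.784 kΩ.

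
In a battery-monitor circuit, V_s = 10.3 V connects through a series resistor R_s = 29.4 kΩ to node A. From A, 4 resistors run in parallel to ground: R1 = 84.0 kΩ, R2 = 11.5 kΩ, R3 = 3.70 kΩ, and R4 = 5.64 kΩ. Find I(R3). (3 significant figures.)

I ≈ 0.163 mA

Combine the parallel branches: R_p = (1/84.0 + 1/11.5 + 1/3.70 + 1/5.64)⁻¹ = 1.830 kΩ.
Node voltage V_A = V_s · R_p/(R_s + R_p) = 10.3 × 0.05860 = 0.6036 V.
Branch current I = V_A/R3 = 0.6036/3.70 = 0.1631 mA.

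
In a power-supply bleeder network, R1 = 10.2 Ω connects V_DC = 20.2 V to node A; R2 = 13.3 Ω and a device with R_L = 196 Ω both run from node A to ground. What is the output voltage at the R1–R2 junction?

R2 ‖ R_L = (13.3 × 196)/(13.3 + 196) = 12.45 Ω.
Voltage divider with the loaded lower leg: V_out = 20.2 × 12.45/(10.2 + 12.45) = 20.2 × 0.5498 = 11.11 V.

V_out ≈ 11.1 V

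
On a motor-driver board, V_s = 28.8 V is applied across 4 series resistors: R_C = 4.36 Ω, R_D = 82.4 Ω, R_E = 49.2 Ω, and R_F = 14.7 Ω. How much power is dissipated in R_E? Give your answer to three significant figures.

The common current is I = 28.8/150.7 = 0.1912 A.
P = I²R = 0.03654 × 49.2 = 1.798 W.

P ≈ 1.80 W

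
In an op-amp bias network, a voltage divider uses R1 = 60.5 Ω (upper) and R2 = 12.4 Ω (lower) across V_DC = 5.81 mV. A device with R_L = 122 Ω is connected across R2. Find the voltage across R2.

V_out ≈ 0.911 mV

The load sits in parallel with R2, giving an effective lower resistance R2' = R2·R_L/(R2+R_L) = 11.26 Ω.
Now apply the divider: V_out = 5.81 × 0.1569 = 0.9114 mV.
(Unloaded it would be 0.988 mV; the load pulls it down.)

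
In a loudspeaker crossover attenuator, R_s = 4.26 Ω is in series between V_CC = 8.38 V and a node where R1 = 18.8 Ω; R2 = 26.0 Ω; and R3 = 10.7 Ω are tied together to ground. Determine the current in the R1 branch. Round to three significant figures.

Equivalent of the parallel group: R_p = 5.402 Ω.
V_A by voltage divider: V_A = 8.38 × 5.402/(4.26 + 5.402) = 4.685 V.
I(R1) = V_A / R1 = 4.685/18.8 = 0.2492 A.

I ≈ 0.249 A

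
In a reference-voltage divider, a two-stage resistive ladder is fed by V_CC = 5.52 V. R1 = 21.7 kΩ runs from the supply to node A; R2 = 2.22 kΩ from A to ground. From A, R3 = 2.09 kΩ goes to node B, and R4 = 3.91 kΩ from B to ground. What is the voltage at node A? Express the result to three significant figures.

Looking into the second stage from A: R3 + R4 = 6.000 kΩ appears in parallel with R2.
Effective lower resistance at A: R2 ‖ 6.000 = 1.620 kΩ.
V_A = 5.52 × 1.620/(21.7 + 1.620) = 0.3836 V.

V_A ≈ 0.384 V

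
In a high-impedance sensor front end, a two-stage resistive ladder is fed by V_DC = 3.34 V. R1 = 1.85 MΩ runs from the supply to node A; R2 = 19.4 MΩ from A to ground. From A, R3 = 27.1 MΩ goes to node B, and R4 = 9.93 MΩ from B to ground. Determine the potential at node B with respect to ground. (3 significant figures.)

V_B ≈ 0.782 V

Looking into the second stage from A: R3 + R4 = 37.03 MΩ appears in parallel with R2.
Effective lower resistance at A: R2 ‖ 37.03 = 12.73 MΩ.
First divider: V_A = V_DC · 12.73/(1.85 + 12.73) = 2.916 V.
Then the unloaded second divider: V_B = V_A × R4/(R3+R4) = 2.916 × 0.2682 = 0.7820 V.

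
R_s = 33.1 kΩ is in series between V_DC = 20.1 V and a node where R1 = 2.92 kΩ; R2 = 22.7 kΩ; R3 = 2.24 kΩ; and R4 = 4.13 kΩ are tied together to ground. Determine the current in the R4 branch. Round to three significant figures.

I ≈ 0.133 mA

Parallel bank: R_p = 1/(1/2.92 + 1/22.7 + 1/2.24 + 1/4.13) = 0.9302 kΩ.
V_A = 20.1 × 0.9302/34.03 = 0.5494 V.
I(R4) = V_A / R4 = 0.5494/4.13 = 0.1330 mA.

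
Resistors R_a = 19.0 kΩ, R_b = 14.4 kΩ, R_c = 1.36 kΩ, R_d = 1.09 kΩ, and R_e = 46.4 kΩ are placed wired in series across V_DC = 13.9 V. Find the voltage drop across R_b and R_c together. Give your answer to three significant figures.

Total series resistance ΣR = 19.0 + 14.4 + 1.36 + 1.09 + 46.4 = 82.25 kΩ.
R_{R_b..R_c} = 14.4 + 1.36 = 15.76 kΩ.
Voltage divider: V = V_DC · (15.76 / 82.25) = 13.9 × 0.1916 = 2.663 V.

V ≈ 2.66 V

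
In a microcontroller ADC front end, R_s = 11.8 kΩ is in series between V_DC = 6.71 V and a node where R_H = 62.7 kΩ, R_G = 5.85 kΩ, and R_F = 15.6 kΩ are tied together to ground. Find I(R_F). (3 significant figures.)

I ≈ 0.109 mA

Combine the parallel branches: R_p = (1/62.7 + 1/5.85 + 1/15.6)⁻¹ = 3.984 kΩ.
Node voltage V_A = V_DC · R_p/(R_s + R_p) = 6.71 × 0.2524 = 1.694 V.
Branch current I = V_A/R_F = 1.694/15.6 = 0.1086 mA.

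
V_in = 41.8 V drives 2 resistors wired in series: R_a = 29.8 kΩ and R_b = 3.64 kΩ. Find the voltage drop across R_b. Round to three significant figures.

V ≈ 4.55 V

Series total: ΣR = 29.8 + 3.64 = 33.44 kΩ.
V = V_in · R/ΣR = 41.8 × 0.1089 = 4.550 V.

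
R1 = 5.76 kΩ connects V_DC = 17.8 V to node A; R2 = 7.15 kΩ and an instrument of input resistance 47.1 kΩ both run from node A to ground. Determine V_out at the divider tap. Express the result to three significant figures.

V_out ≈ 9.23 V

First combine the lower leg with the load: R2 ‖ R_L = 6.208 kΩ.
Voltage divider with the loaded lower leg: V_out = 17.8 × 6.208/(5.76 + 6.208) = 17.8 × 0.5187 = 9.233 V.
(Unloaded it would be 9.86 V; the load pulls it down.)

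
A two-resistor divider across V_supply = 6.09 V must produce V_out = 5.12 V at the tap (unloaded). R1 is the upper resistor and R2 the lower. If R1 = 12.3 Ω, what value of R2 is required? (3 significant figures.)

V_out/V_supply = R2/(R1+R2) = 0.8407.
Rearranging, R2 = R1·k/(1−k) = 12.3 × 5.278 = 64.92 Ω.

R2 ≈ 64.9 Ω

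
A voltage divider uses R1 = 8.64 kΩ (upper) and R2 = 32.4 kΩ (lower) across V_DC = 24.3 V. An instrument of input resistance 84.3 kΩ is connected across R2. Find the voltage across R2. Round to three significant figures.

V_out ≈ 17.7 V

R2 ‖ R_L = (32.4 × 84.3)/(32.4 + 84.3) = 23.40 kΩ.
Then V_out = V_DC · R2'/(R1 + R2') = 24.3 × 23.40/32.04 = 17.75 V.
(Unloaded it would be 19.2 V; the load pulls it down.)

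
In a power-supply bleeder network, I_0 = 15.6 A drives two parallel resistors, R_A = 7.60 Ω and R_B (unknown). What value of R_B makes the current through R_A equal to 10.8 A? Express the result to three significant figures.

R_B ≈ 17.1 Ω

The fraction through R_A equals R_B/(R_A+R_B).
10.8/15.6 = R_B/(R_A + R_B) → R_B = R_A · (0.6923)/(1 − 0.6923) = 7.60 × 2.250 = 17.10 Ω.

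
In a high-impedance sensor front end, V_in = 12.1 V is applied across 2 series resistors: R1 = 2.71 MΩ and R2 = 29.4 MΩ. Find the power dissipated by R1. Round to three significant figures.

Series current I = V_in/ΣR = 12.1/32.11 = 0.3768 µA.
V(R1) = I·R = 1.021 V; P = V·I = 1.021 × 0.3768 = 0.3848 µW.

P ≈ 0.385 µW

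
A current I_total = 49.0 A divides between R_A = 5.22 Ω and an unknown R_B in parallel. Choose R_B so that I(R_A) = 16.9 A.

In a two-way split, I_A/I_total = R_B/(R_A + R_B).
16.9/49.0 = R_B/(R_A + R_B) → R_B = R_A · (0.3449)/(1 − 0.3449) = 5.22 × 0.5265 = 2.748 Ω.

R_B ≈ 2.75 Ω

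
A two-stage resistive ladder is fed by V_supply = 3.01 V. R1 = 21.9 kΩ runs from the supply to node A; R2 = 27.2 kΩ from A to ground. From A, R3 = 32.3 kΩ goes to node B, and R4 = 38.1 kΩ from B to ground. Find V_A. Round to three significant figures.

V_A ≈ 1.42 V

The second stage (R3 + R4 = 70.40 kΩ) loads node A in parallel with R2.
Effective lower resistance at A: R2 ‖ 70.40 = 19.62 kΩ.
So V_A = 3.01 × 0.4725 = 1.422 V.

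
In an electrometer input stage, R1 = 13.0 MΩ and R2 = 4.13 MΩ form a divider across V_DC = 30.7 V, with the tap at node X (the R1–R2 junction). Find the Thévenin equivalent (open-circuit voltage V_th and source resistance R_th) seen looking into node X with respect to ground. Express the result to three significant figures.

V_th is the unloaded tap voltage: V_DC · R2/(R1+R2) = 30.7 × 0.2411 = 7.402 V.
With V_DC suppressed (replaced by a short), R_th = R1 ‖ R2 = (13.00 × 4.13)/(13.00 + 4.13) = 3.134 MΩ.

V_th ≈ 7.40 V, R_th ≈ 3.13 MΩ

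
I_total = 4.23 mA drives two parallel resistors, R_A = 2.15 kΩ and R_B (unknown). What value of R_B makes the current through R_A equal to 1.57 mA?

R_B ≈ 1.27 kΩ

In a two-way split, I_A/I_total = R_B/(R_A + R_B).
1.57/4.23 = R_B/(R_A + R_B) → R_B = R_A · (0.3712)/(1 − 0.3712) = 2.15 × 0.5902 = 1.269 kΩ.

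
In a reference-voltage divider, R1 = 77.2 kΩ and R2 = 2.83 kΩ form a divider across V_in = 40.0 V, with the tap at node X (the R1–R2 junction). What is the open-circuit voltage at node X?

V_th ≈ 1.41 V

Open-circuit (no load on X): V_th = V_in · R2/(R1 + R2) = 40.0 × 2.83/(77.20 + 2.83) = 1.414 V.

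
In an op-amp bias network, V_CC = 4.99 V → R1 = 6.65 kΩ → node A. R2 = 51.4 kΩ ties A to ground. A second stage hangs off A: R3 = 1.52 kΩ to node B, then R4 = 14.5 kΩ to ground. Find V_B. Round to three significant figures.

The second stage (R3 + R4 = 16.02 kΩ) loads node A in parallel with R2.
R2 ‖ (R3+R4) = 12.21 kΩ.
First divider: V_A = V_CC · 12.21/(6.65 + 12.21) = 3.231 V.
Then the unloaded second divider: V_B = V_A × R4/(R3+R4) = 3.231 × 0.9051 = 2.924 V.

V_B ≈ 2.92 V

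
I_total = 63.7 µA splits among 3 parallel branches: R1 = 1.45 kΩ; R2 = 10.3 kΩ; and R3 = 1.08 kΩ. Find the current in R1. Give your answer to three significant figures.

I ≈ 25.7 µA

Conductances: ΣG = 1/1.45 + 1/10.3 + 1/1.08 = 1.713 (1/kΩ).
Current divider: I(R1) = I_total · G_k/ΣG = 63.7 × (0.6897/1.713) = 63.7 × 0.4027 = 25.65 µA.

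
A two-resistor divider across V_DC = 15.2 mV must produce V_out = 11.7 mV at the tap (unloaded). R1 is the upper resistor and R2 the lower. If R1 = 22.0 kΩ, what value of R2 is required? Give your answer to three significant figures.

R2 ≈ 73.5 kΩ

V_out/V_DC = R2/(R1+R2) = 0.7697.
Rearranging, R2 = R1·k/(1−k) = 22.0 × 3.343 = 73.54 kΩ.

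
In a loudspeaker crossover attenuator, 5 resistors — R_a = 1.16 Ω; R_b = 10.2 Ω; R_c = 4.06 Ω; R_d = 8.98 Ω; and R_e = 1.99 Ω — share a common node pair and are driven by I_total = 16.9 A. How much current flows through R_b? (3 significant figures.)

Total conductance ΣG = 1/1.16 + 1/10.2 + 1/4.06 + 1/8.98 + 1/1.99 = 1.820 (units of 1/Ω).
R_b takes the fraction G_k/ΣG = 0.09804/1.820 = 0.05386, so I = 16.9 × 0.05386 = 0.9102 A.

I ≈ 0.910 A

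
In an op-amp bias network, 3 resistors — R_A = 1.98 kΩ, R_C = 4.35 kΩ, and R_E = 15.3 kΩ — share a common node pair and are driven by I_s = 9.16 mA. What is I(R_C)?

Conductances: ΣG = 1/1.98 + 1/4.35 + 1/15.3 = 0.8003 (1/kΩ).
R_C takes the fraction G_k/ΣG = 0.2299/0.8003 = 0.2873, so I = 9.16 × 0.2873 = 2.631 mA.

I ≈ 2.63 mA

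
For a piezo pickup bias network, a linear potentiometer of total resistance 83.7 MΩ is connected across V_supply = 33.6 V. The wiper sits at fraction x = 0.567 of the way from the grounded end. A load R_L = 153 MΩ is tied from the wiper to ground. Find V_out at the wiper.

The pot divides into 36.24 MΩ above the wiper and 47.46 MΩ below.
Lower segment in parallel with the load: 47.46 ‖ 153 = 36.22 MΩ.
V_out = 33.6 × 36.22/(36.24 + 36.22) = 16.80 V.

V_out ≈ 16.8 V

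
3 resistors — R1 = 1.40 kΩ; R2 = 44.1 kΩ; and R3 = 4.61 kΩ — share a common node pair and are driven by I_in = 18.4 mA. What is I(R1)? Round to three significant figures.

I ≈ 13.8 mA

Conductances: ΣG = 1/1.40 + 1/44.1 + 1/4.61 = 0.9539 (1/kΩ).
R1 takes the fraction G_k/ΣG = 0.7143/0.9539 = 0.7488, so I = 18.4 × 0.7488 = 13.78 mA.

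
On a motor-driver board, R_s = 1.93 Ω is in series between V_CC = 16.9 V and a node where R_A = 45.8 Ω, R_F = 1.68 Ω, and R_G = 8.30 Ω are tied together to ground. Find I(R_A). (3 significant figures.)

I ≈ 0.152 A

Parallel bank: R_p = 1/(1/45.8 + 1/1.68 + 1/8.30) = 1.356 Ω.
Node voltage V_A = V_CC · R_p/(R_s + R_p) = 16.9 × 0.4126 = 6.973 V.
I(R_A) = V_A / R_A = 6.973/45.8 = 0.1523 A.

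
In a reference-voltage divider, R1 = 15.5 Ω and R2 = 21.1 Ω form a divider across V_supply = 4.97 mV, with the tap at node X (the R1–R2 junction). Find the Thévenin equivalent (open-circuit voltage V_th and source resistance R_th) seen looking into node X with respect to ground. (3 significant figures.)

V_th ≈ 2.87 mV, R_th ≈ 8.94 Ω

With X open, the divider is unloaded: V_th = 4.97 × 21.1/36.60 = 2.865 mV.
With V_supply suppressed (replaced by a short), R_th = R1 ‖ R2 = (15.50 × 21.1)/(15.50 + 21.1) = 8.936 Ω.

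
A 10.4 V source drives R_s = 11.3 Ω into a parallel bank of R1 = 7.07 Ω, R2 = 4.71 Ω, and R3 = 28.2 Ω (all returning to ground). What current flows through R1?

I ≈ 0.273 A

Equivalent of the parallel group: R_p = 2.569 Ω.
Node voltage V_A = V_CC · R_p/(R_s + R_p) = 10.4 × 0.1852 = 1.927 V.
Branch current I = V_A/R1 = 1.927/7.07 = 0.2725 A.
(Equivalently: I_total = 0.7499 A, then current-divider fraction G_k/ΣG = 0.3634.)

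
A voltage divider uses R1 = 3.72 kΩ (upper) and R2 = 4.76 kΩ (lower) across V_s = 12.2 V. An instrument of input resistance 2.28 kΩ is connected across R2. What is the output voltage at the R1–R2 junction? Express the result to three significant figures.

The load sits in parallel with R2, giving an effective lower resistance R2' = R2·R_L/(R2+R_L) = 1.542 kΩ.
Then V_out = V_s · R2'/(R1 + R2') = 12.2 × 1.542/5.262 = 3.574 V.

V_out ≈ 3.57 V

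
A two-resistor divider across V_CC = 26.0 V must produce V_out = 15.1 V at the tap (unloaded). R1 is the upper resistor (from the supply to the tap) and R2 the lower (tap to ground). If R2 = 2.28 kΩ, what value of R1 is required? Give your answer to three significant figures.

The divider ratio is R2/(R1+R2) = 15.1/26.0 = 0.5808.
So R1 = R2 · (V_CC/V_out − 1) = 2.28 × (26.0/15.1 − 1) = 2.28 × 0.7219 = 1.646 kΩ.

R1 ≈ 1.65 kΩ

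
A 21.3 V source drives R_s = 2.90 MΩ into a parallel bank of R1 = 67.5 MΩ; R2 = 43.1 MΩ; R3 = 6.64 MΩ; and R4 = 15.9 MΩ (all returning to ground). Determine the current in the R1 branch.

I ≈ 0.182 µA

Combine the parallel branches: R_p = (1/67.5 + 1/43.1 + 1/6.64 + 1/15.9)⁻¹ = 3.976 MΩ.
Node voltage V_A = V_CC · R_p/(R_s + R_p) = 21.3 × 0.5782 = 12.32 V.
Branch current I = V_A/R1 = 12.32/67.5 = 0.1825 µA.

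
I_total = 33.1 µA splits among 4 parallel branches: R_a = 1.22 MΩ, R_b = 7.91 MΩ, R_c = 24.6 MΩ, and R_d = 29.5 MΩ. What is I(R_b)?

I ≈ 4.10 µA

Conductances: ΣG = 1/1.22 + 1/7.91 + 1/24.6 + 1/29.5 = 1.021 (1/MΩ).
Current divider: I(R_b) = I_total · G_k/ΣG = 33.1 × (0.1264/1.021) = 33.1 × 0.1239 = 4.100 µA.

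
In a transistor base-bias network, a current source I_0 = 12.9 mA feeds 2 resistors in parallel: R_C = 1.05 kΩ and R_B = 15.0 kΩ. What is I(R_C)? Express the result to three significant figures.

I ≈ 12.1 mA

For two parallel branches, I_k = I_0 · (other R)/(sum of R).
So I = 12.9 × 15.0/16.05 = 12.06 mA.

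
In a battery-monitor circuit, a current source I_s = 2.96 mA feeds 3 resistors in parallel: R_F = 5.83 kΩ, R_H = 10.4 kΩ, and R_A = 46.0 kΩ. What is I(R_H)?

ΣG = 1/5.83 + 1/10.4 + 1/46.0 = 0.2894.
R_H takes the fraction G_k/ΣG = 0.09615/0.2894 = 0.3322, so I = 2.96 × 0.3322 = 0.9834 mA.

I ≈ 0.983 mA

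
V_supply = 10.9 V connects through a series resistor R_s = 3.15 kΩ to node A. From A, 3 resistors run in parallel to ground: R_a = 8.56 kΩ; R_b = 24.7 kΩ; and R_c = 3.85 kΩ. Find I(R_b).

Combine the parallel branches: R_p = (1/8.56 + 1/24.7 + 1/3.85)⁻¹ = 2.398 kΩ.
V_A by voltage divider: V_A = 10.9 × 2.398/(3.15 + 2.398) = 4.711 V.
I(R_b) = V_A / R_b = 4.711/24.7 = 0.1907 mA.

I ≈ 0.191 mA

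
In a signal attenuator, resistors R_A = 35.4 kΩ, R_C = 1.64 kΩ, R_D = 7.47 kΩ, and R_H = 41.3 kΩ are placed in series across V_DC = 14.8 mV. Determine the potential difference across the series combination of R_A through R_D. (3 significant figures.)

V ≈ 7.68 mV

Series total: ΣR = 35.4 + 1.64 + 7.47 + 41.3 = 85.81 kΩ.
R_{R_A..R_D} = 35.4 + 1.64 + 7.47 = 44.51 kΩ.
V = V_DC · R/ΣR = 14.8 × 0.5187 = 7.677 mV.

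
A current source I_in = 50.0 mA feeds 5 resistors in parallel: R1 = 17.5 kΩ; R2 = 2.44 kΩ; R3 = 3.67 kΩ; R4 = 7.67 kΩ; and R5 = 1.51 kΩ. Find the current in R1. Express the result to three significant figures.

Conductances: ΣG = 1/17.5 + 1/2.44 + 1/3.67 + 1/7.67 + 1/1.51 = 1.532 (1/kΩ).
R1 takes the fraction G_k/ΣG = 0.05714/1.532 = 0.03730, so I = 50.0 × 0.03730 = 1.865 mA.

I ≈ 1.86 mA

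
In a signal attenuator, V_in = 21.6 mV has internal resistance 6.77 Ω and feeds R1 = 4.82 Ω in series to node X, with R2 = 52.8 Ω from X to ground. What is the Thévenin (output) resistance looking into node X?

R_th ≈ 9.50 Ω

R1' = 6.77 + 4.82 = 11.59 Ω (source resistance + R1).
Looking into X with the source shorted: R_th = R1'·R2/(R1'+R2) = 11.59 × 52.8/64.39 = 9.504 Ω.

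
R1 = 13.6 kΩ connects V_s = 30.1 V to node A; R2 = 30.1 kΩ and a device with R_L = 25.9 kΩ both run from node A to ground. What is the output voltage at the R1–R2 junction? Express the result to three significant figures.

R2 ‖ R_L = (30.1 × 25.9)/(30.1 + 25.9) = 13.92 kΩ.
Voltage divider with the loaded lower leg: V_out = 30.1 × 13.92/(13.6 + 13.92) = 30.1 × 0.5058 = 15.23 V.

V_out ≈ 15.2 V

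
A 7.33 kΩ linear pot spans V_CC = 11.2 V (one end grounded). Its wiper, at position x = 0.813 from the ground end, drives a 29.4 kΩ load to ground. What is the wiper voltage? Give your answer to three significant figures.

V_out ≈ 8.77 V

Split the track: R_lower = x·R_p = 5.959 kΩ, R_upper = (1−x)·R_p = 1.371 kΩ.
R_L loads the lower segment: effective lower R = 4.955 kΩ.
Then V_out = V_CC · 4.955/(1.371 + 4.955) = 8.773 V.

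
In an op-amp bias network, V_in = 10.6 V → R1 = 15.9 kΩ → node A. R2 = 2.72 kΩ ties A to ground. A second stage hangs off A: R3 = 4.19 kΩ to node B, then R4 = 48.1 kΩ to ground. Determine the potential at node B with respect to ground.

Looking into the second stage from A: R3 + R4 = 52.29 kΩ appears in parallel with R2.
Effective lower resistance at A: R2 ‖ 52.29 = 2.586 kΩ.
V_A = 10.6 × 2.586/(15.9 + 2.586) = 1.483 V.
V_B = V_A × 0.9199 = 1.364 V.

V_B ≈ 1.36 V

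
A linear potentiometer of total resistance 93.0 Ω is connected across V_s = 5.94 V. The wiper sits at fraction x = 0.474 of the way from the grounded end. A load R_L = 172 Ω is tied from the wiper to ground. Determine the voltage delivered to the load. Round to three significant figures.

V_out ≈ 2.48 V

Split the track: R_lower = x·R_p = 44.08 Ω, R_upper = (1−x)·R_p = 48.92 Ω.
(x·R_p) ‖ R_L = 35.09 Ω.
Loaded-divider output: V_out = 5.94 × 0.4177 = 2.481 V.
(Unloaded: V_out = x·V_s = 2.82 V.)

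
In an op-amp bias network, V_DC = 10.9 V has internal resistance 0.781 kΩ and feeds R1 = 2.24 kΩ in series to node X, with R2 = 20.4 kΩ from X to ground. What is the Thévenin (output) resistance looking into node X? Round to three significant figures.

R1' = 0.781 + 2.24 = 3.021 kΩ (source resistance + R1).
Looking into X with the source shorted: R_th = R1'·R2/(R1'+R2) = 3.021 × 20.4/23.42 = 2.631 kΩ.

R_th ≈ 2.63 kΩ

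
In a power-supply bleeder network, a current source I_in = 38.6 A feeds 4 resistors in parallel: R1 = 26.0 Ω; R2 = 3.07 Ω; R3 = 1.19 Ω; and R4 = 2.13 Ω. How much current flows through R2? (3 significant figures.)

I ≈ 7.51 A

ΣG = 1/26.0 + 1/3.07 + 1/1.19 + 1/2.13 = 1.674.
Current divider: I(R2) = I_in · G_k/ΣG = 38.6 × (0.3257/1.674) = 38.6 × 0.1946 = 7.511 A.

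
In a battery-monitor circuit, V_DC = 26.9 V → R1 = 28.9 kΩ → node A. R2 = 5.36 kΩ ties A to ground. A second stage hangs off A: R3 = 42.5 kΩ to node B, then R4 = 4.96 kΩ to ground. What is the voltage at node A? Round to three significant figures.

V_A ≈ 3.84 V

The second stage (R3 + R4 = 47.46 kΩ) loads node A in parallel with R2.
Effective lower resistance at A: R2 ‖ 47.46 = 4.816 kΩ.
So V_A = 26.9 × 0.1428 = 3.842 V.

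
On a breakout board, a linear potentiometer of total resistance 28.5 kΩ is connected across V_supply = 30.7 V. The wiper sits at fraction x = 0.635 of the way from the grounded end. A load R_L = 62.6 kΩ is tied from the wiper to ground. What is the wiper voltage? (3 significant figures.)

V_out ≈ 17.6 V

Split the track: R_lower = x·R_p = 18.10 kΩ, R_upper = (1−x)·R_p = 10.40 kΩ.
(x·R_p) ‖ R_L = 14.04 kΩ.
V_out = 30.7 × 14.04/(10.40 + 14.04) = 17.63 V.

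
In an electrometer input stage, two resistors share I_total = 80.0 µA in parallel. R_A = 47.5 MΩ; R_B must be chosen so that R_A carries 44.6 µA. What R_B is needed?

R_B ≈ 59.8 MΩ

The fraction through R_A equals R_B/(R_A+R_B).
With f = 0.5575, R_B = R_A · f/(1−f) = 47.5 × 1.260 = 59.84 MΩ.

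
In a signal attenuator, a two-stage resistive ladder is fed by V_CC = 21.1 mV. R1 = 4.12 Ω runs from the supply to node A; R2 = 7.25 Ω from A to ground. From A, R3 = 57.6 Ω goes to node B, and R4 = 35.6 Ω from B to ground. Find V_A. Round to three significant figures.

Looking into the second stage from A: R3 + R4 = 93.20 Ω appears in parallel with R2.
Effective lower resistance at A: R2 ‖ 93.20 = 6.727 Ω.
V_A = 21.1 × 6.727/(4.12 + 6.727) = 13.09 mV.

V_A ≈ 13.1 mV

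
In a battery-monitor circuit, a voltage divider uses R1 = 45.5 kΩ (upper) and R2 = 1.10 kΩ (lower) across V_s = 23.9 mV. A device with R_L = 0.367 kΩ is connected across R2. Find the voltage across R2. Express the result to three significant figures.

The load sits in parallel with R2, giving an effective lower resistance R2' = R2·R_L/(R2+R_L) = 0.2752 kΩ.
Then V_out = V_s · R2'/(R1 + R2') = 23.9 × 0.2752/45.78 = 0.1437 mV.

V_out ≈ 0.144 mV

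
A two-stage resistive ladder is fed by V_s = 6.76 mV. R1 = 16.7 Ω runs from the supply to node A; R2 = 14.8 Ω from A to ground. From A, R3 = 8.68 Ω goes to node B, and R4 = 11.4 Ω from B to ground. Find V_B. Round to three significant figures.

The second stage (R3 + R4 = 20.08 Ω) loads node A in parallel with R2.
R2 ‖ (R3+R4) = 8.520 Ω.
So V_A = 6.76 × 0.3378 = 2.284 mV.
V_B = V_A × 0.5677 = 1.297 mV.

V_B ≈ 1.30 mV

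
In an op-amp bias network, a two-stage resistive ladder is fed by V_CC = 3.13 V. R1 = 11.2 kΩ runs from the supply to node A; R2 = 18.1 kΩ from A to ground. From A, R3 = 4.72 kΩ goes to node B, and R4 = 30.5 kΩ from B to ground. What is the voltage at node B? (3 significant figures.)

V_B ≈ 1.40 V

Node A sees R2 in parallel with the series input of stage 2, R3 + R4 = 35.22 kΩ.
Effective lower resistance at A: R2 ‖ 35.22 = 11.96 kΩ.
First divider: V_A = V_CC · 11.96/(11.2 + 11.96) = 1.616 V.
Stage 2 is unloaded, so V_B = V_A · R4/(R3+R4) = 1.616 × 30.5/35.22 = 1.400 V.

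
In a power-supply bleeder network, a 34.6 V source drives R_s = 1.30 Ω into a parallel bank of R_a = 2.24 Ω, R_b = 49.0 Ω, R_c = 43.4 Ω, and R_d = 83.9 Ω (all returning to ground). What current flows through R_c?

I ≈ 0.482 A

Combine the parallel branches: R_p = (1/2.24 + 1/49.0 + 1/43.4 + 1/83.9)⁻¹ = 1.993 Ω.
V_A = 34.6 × 1.993/3.293 = 20.94 V.
Branch current I = V_A/R_c = 20.94/43.4 = 0.4825 A.
(Equivalently: I_total = 10.51 A, then current-divider fraction G_k/ΣG = 0.04592.)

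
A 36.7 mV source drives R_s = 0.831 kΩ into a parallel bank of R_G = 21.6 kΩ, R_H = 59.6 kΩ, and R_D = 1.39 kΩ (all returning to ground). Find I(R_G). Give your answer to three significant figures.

Combine the parallel branches: R_p = (1/21.6 + 1/59.6 + 1/1.39)⁻¹ = 1.278 kΩ.
V_A by voltage divider: V_A = 36.7 × 1.278/(0.831 + 1.278) = 22.24 mV.
Branch current I = V_A/R_G = 22.24/21.6 = 1.030 µA.
(Check via current divider: I_total = 17.40 µA; share G_k/ΣG = 0.05916 → same result.)

I ≈ 1.03 µA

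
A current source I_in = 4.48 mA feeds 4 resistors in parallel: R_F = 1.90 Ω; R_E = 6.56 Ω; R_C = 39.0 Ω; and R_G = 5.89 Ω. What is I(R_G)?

I ≈ 0.870 mA

Total conductance ΣG = 1/1.90 + 1/6.56 + 1/39.0 + 1/5.89 = 0.8742 (units of 1/Ω).
Current divider: I(R_G) = I_in · G_k/ΣG = 4.48 × (0.1698/0.8742) = 4.48 × 0.1942 = 0.8701 mA.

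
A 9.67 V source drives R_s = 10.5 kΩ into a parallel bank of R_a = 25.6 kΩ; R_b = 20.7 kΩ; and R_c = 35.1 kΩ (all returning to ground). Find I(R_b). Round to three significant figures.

Combine the parallel branches: R_p = (1/25.6 + 1/20.7 + 1/35.1)⁻¹ = 8.631 kΩ.
V_A = 9.67 × 8.631/19.13 = 4.363 V.
Branch current I = V_A/R_b = 4.363/20.7 = 0.2108 mA.

I ≈ 0.211 mA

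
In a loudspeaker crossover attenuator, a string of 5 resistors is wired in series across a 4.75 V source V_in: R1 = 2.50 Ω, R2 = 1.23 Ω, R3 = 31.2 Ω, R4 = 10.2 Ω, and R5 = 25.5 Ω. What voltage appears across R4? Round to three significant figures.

Series total: ΣR = 2.50 + 1.23 + 31.2 + 10.2 + 25.5 = 70.63 Ω.
Voltage divider: V = V_in · (10.20 / 70.63) = 4.75 × 0.1444 = 0.6860 V.

V ≈ 0.686 V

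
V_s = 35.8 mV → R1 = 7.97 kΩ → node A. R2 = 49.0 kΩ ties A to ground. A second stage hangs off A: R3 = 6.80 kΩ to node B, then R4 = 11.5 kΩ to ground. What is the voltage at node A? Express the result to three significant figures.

Looking into the second stage from A: R3 + R4 = 18.30 kΩ appears in parallel with R2.
Effective lower resistance at A: R2 ‖ 18.30 = 13.32 kΩ.
V_A = 35.8 × 13.32/(7.97 + 13.32) = 22.40 mV.

V_A ≈ 22.4 mV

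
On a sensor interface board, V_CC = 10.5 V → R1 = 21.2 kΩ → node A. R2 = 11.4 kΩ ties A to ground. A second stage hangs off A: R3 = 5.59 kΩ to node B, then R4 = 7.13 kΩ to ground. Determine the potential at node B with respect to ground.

The second stage (R3 + R4 = 12.72 kΩ) loads node A in parallel with R2.
R2 ‖ (R3+R4) = 6.012 kΩ.
First divider: V_A = V_CC · 6.012/(21.2 + 6.012) = 2.320 V.
Stage 2 is unloaded, so V_B = V_A · R4/(R3+R4) = 2.320 × 7.13/12.72 = 1.300 V.

V_B ≈ 1.30 V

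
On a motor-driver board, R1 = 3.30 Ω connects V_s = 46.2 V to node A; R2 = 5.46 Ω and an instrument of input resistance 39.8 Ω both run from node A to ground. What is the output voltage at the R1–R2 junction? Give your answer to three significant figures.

V_out ≈ 27.4 V

The load sits in parallel with R2, giving an effective lower resistance R2' = R2·R_L/(R2+R_L) = 4.801 Ω.
Voltage divider with the loaded lower leg: V_out = 46.2 × 4.801/(3.30 + 4.801) = 46.2 × 0.5927 = 27.38 V.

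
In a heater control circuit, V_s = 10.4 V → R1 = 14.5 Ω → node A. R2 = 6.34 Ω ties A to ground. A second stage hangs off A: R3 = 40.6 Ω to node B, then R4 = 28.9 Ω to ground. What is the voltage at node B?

V_B ≈ 1.24 V

Node A sees R2 in parallel with the series input of stage 2, R3 + R4 = 69.50 Ω.
R2 ‖ (R3+R4) = 5.810 Ω.
First divider: V_A = V_s · 5.810/(14.5 + 5.810) = 2.975 V.
Stage 2 is unloaded, so V_B = V_A · R4/(R3+R4) = 2.975 × 28.9/69.50 = 1.237 V.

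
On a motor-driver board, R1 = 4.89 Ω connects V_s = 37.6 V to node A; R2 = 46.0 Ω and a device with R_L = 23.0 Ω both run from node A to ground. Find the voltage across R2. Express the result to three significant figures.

V_out ≈ 28.5 V

R2 ‖ R_L = (46.0 × 23.0)/(46.0 + 23.0) = 15.33 Ω.
Now apply the divider: V_out = 37.6 × 0.7582 = 28.51 V.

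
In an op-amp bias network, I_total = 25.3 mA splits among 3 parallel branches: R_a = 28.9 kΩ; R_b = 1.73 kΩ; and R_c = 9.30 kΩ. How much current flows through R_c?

I ≈ 3.78 mA

ΣG = 1/28.9 + 1/1.73 + 1/9.30 = 0.7202.
R_c takes the fraction G_k/ΣG = 0.1075/0.7202 = 0.1493, so I = 25.3 × 0.1493 = 3.778 mA.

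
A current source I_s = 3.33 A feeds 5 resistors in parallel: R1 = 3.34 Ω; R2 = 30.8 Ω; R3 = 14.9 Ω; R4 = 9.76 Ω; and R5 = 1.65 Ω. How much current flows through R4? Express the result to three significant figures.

Total conductance ΣG = 1/3.34 + 1/30.8 + 1/14.9 + 1/9.76 + 1/1.65 = 1.108 (units of 1/Ω).
By the current-divider rule, I = I_s · G_k/ΣG = 3.33 × 0.09251 = 0.3081 A.

I ≈ 0.308 A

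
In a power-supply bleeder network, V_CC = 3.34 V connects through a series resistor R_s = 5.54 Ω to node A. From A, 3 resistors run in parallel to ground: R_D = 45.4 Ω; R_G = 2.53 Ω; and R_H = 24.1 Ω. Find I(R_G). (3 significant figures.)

Combine the parallel branches: R_p = (1/45.4 + 1/2.53 + 1/24.1)⁻¹ = 2.180 Ω.
Node voltage V_A = V_CC · R_p/(R_s + R_p) = 3.34 × 0.2824 = 0.9431 V.
Branch current I = V_A/R_G = 0.9431/2.53 = 0.3728 A.
(Equivalently: I_total = 0.4327 A, then current-divider fraction G_k/ΣG = 0.8615.)

I ≈ 0.373 A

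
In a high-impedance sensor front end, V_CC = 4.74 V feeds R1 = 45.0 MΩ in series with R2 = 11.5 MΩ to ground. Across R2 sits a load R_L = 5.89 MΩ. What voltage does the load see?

V_out ≈ 0.378 V

First combine the lower leg with the load: R2 ‖ R_L = 3.895 MΩ.
Then V_out = V_CC · R2'/(R1 + R2') = 4.74 × 3.895/48.90 = 0.3776 V.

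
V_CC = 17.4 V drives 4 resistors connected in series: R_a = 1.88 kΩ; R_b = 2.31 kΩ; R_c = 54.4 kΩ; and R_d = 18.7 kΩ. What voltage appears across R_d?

Series total: ΣR = 1.88 + 2.31 + 54.4 + 18.7 = 77.29 kΩ.
V = V_CC · R/ΣR = 17.4 × 0.2419 = 4.210 V.

V ≈ 4.21 V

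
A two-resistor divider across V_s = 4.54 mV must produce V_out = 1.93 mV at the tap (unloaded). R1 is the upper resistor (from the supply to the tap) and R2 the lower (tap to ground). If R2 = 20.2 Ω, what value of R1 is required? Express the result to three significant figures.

The divider ratio is R2/(R1+R2) = 1.93/4.54 = 0.4251.
Rearranging, R1 = R2·(1−k)/k = 20.2 × 1.352 = 27.32 Ω.

R1 ≈ 27.3 Ω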